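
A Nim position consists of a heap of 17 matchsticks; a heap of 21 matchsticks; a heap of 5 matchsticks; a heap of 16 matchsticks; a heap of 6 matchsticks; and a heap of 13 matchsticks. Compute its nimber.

26

Compute the nim-sum pairwise:
17 XOR 21 = 4
4 XOR 5 = 1
1 XOR 16 = 17
17 XOR 6 = 23
23 XOR 13 = 26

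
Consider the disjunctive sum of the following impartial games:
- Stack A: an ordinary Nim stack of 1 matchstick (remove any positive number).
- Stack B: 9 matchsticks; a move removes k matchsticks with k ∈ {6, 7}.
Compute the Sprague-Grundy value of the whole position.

0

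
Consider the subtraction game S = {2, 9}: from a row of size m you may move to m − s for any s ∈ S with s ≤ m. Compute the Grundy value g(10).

Grundy values for subtraction set {2, 9}:
g(0) = mex{} = 0
g(1) = mex{} = 0
g(2) = mex{0} = 1
g(3) = mex{0} = 1
g(4) = mex{1} = 0
g(5) = mex{1} = 0
g(6) = mex{0} = 1
g(7) = mex{0} = 1
g(8) = mex{1} = 0
g(9) = mex{0,1} = 2
g(10) = mex{0} = 1
So g(10) = 1.

1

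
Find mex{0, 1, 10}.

The values 0, 1 are all present; 2 is the first non-negative integer missing from the set.

2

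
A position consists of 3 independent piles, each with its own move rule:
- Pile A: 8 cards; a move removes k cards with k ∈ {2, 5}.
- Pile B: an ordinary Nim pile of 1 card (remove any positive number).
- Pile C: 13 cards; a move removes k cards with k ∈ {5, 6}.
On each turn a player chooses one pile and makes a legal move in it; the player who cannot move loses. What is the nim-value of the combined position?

Grundy values for pile A (subtraction set {2, 5}):
g(0) = mex{} = 0
g(1) = mex{} = 0
g(2) = mex{0} = 1
g(3) = mex{0} = 1
g(4) = mex{1} = 0
g(5) = mex{0,1} = 2
g(6) = mex{0} = 1
g(7) = mex{1,2} = 0
g(8) = mex{1} = 0
So g(8) = 0.
Pile B is a plain Nim pile of size 1, so its Grundy value is 1.
Build the Grundy sequence for pile C with g(k) = mex{g(k−s) : s ∈ {5, 6}, s ≤ k}:
k:     0  1  2  3  4  5  6  7  8  9 10 11 12 13
g(k):  0  0  0  0  0  1  1  1  1  1  2  0  0  0
So g(13) = 0.
By the Sprague-Grundy theorem, the Grundy value of a sum of independent games is the XOR of the component values.
Combined value = 0 XOR 1 XOR 0 = 1.

1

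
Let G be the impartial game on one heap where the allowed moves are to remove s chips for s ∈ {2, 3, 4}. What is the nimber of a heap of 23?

2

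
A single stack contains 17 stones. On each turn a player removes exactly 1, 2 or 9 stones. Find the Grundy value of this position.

Compute g(0), g(1), … for moves {1, 2, 9}:
k:     0  1  2  3  4  5  6  7  8  9 10 11 12 13 14 15 16 17
g(k):  0  1  2  0  1  2  0  1  2  3  0  1  2  0  1  2  0  1
So g(17) = 1.

1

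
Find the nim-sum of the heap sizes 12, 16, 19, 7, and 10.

2

Nim-sum: 12 XOR 16 XOR 19 XOR 7 XOR 10 = 2.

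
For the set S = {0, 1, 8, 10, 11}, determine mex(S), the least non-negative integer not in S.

The values 0, 1 are all present; 2 is the first non-negative integer missing from the set.

2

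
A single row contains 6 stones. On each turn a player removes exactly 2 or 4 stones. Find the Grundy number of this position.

0

Grundy values for subtraction set {2, 4}:
k:     0  1  2  3  4  5  6
g(k):  0  0  1  1  2  2  0
So g(6) = 0.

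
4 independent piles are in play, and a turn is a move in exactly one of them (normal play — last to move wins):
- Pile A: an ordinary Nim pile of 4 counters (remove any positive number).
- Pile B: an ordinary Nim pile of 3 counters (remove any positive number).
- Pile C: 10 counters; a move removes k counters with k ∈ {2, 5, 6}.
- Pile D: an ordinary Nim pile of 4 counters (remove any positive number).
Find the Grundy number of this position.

2

Pile A is a plain Nim pile of size 4, so its Grundy value is 4.
Pile B is a plain Nim pile of size 3, so its Grundy value is 3.
For pile C, compute g(0), g(1), … with moves {2, 5, 6}:
g(0) = mex{} = 0
g(1) = mex{} = 0
g(2) = mex{0} = 1
g(3) = mex{0} = 1
g(4) = mex{1} = 0
g(5) = mex{0,1} = 2
g(6) = mex{0} = 1
g(7) = mex{0,1,2} = 3
g(8) = mex{1} = 0
g(9) = mex{0,1,3} = 2
g(10) = mex{0,2} = 1
So g(10) = 1.
Pile D is a plain Nim pile of size 4, so its Grundy value is 4.
By the Sprague-Grundy theorem, the Grundy value of a sum of independent games is the XOR of the component values.
Combined value = 4 ⊕ 3 ⊕ 1 ⊕ 4 = 2.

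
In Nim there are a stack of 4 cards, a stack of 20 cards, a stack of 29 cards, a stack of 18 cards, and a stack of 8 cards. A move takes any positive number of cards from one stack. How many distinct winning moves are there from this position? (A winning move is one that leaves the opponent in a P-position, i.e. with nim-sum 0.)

Compute the nim-sum pairwise:
4 XOR 20 = 16
16 XOR 29 = 13
13 XOR 18 = 31
31 XOR 8 = 23
The overall nim-sum is X = 23. A stack of size p has a winning move iff p XOR X < p (reduce it to p XOR X).
  4: 4 XOR 23 = 19 ≥ 4 — no move.
  20: 20 XOR 23 = 3 < 20 — winning move (to 3).
  29: 29 XOR 23 = 10 < 29 — winning move (to 10).
  18: 18 XOR 23 = 5 < 18 — winning move (to 5).
  8: 8 XOR 23 = 31 ≥ 8 — no move.
That gives 3 winning moves.

3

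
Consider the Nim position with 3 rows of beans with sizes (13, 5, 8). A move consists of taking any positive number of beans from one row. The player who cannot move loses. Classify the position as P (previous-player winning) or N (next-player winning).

In binary:
  1101  (13)
  0101  (5)
  1000  (8)
  ----
  0000  (0)
The nim-sum is 0, so this is a P-position: the player to move is in a losing position under optimal play.

P-position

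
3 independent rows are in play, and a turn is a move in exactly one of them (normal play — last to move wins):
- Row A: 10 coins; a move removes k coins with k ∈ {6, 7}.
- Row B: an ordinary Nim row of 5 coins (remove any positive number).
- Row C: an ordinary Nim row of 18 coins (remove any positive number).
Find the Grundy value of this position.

For row A, compute g(0), g(1), … with moves {6, 7}:
k:     0  1  2  3  4  5  6  7  8  9 10
g(k):  0  0  0  0  0  0  1  1  1  1  1
So g(10) = 1.
Row B is a plain Nim row of size 5, so its Grundy value is 5.
Row C is a plain Nim row of size 18, so its Grundy value is 18.
By the Sprague-Grundy theorem, the Grundy value of a sum of independent games is the XOR of the component values.
Combined value = 1 ⊕ 5 ⊕ 18 = 22.

22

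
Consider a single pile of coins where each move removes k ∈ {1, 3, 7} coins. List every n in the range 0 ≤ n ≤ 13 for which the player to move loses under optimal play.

0, 2, 4, 6, 8, 10, 12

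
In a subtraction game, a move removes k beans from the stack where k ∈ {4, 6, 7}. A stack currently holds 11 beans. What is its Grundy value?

0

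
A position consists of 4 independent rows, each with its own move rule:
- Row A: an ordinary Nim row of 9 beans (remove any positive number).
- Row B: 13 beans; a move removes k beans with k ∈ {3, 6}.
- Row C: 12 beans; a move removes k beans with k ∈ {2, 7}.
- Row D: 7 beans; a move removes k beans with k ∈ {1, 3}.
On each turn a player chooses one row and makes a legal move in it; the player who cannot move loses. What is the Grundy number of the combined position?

8

Row A is a plain Nim row of size 9, so its Grundy value is 9.
Grundy values for row B (subtraction set {3, 6}):
k:     0  1  2  3  4  5  6  7  8  9 10 11 12 13
g(k):  0  0  0  1  1  1  2  2  2  0  0  0  1  1
So g(13) = 1.
Build the Grundy sequence for row C with g(k) = mex{g(k−s) : s ∈ {2, 7}, s ≤ k}:
k:     0  1  2  3  4  5  6  7  8  9 10 11 12
g(k):  0  0  1  1  0  0  1  1  2  0  0  1  1
So g(12) = 1.
For row D, compute g(0), g(1), … with moves {1, 3}:
k:     0  1  2  3  4  5  6  7
g(k):  0  1  0  1  0  1  0  1
So g(7) = 1.
The value of a disjunctive sum is the nim-sum of the parts.
Combined value = 9 ⊕ 1 ⊕ 1 ⊕ 1 = 8.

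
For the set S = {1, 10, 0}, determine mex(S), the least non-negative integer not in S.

2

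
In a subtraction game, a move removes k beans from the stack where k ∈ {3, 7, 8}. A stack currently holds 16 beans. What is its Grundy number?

Build the Grundy sequence with g(k) = mex{g(k−s) : s ∈ {3, 7, 8}, s ≤ k}:
k:     0  1  2  3  4  5  6  7  8  9 10 11 12 13 14 15 16
g(k):  0  0  0  1  1  1  0  2  2  1  3  0  0  2  1  1  0
So g(16) = 0.

0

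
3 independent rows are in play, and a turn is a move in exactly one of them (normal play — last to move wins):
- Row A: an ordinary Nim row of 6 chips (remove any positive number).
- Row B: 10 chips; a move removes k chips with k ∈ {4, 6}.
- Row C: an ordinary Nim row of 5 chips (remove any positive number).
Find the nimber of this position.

Row A is a plain Nim row of size 6, so its Grundy value is 6.
Build the Grundy sequence for row B with g(k) = mex{g(k−s) : s ∈ {4, 6}, s ≤ k}:
k:     0  1  2  3  4  5  6  7  8  9 10
g(k):  0  0  0  0  1  1  1  1  2  2  0
So g(10) = 0.
Row C is a plain Nim row of size 5, so its Grundy value is 5.
The value of a disjunctive sum is the nim-sum of the parts.
Combined value = 6 ⊕ 0 ⊕ 5 = 3.

3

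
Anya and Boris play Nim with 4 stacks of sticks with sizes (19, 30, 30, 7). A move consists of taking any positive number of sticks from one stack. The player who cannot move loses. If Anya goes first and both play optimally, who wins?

Anya wins

Compute the nim-sum pairwise:
19 ^ 30 = 13
13 ^ 30 = 19
19 ^ 7 = 20
The nim-sum is 20 ≠ 0, so this is an N-position: the player to move can win; Anya has a winning move.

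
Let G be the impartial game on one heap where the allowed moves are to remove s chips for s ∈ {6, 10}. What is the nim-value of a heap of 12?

Compute g(0), g(1), … for moves {6, 10}:
g(0) = mex{} = 0
g(1) = mex{} = 0
g(2) = mex{} = 0
g(3) = mex{} = 0
g(4) = mex{} = 0
g(5) = mex{} = 0
g(6) = mex{0} = 1
g(7) = mex{0} = 1
g(8) = mex{0} = 1
g(9) = mex{0} = 1
g(10) = mex{0} = 1
g(11) = mex{0} = 1
g(12) = mex{0,1} = 2
So g(12) = 2.

2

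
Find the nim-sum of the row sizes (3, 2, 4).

Compute the nim-sum pairwise:
3 ^ 2 = 1
1 ^ 4 = 5

5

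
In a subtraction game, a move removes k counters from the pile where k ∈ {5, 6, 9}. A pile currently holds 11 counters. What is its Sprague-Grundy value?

Compute g(0), g(1), … for moves {5, 6, 9}:
k:     0  1  2  3  4  5  6  7  8  9 10 11
g(k):  0  0  0  0  0  1  1  1  1  1  2  2
So g(11) = 2.

2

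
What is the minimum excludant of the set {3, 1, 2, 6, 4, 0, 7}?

The values 0, 1, 2, 3, 4 are all present; 5 is the first non-negative integer missing from the set.

5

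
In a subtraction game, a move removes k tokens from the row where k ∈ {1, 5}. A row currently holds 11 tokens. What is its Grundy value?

Compute g(0), g(1), … for moves {1, 5}:
k:     0  1  2  3  4  5  6  7  8  9 10 11
g(k):  0  1  0  1  0  1  0  1  0  1  0  1
So g(11) = 1.

1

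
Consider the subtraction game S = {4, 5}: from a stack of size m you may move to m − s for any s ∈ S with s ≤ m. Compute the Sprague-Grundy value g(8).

2

Build the Grundy sequence with g(k) = mex{g(k−s) : s ∈ {4, 5}, s ≤ k}:
k:     0  1  2  3  4  5  6  7  8
g(k):  0  0  0  0  1  1  1  1  2
So g(8) = 2.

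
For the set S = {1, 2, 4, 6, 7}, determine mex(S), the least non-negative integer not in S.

0 is not in the set, so the mex is 0.

0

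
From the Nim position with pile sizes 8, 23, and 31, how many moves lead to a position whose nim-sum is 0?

0

Nim-sum: 8 ⊕ 23 ⊕ 31 = 0.
The nim-sum is already 0, so every move leaves a nonzero nim-sum — there are no winning moves.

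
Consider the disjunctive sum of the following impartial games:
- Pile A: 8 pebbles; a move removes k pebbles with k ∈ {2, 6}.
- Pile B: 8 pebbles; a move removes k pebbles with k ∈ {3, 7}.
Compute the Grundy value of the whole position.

2

Build the Grundy sequence for pile A with g(k) = mex{g(k−s) : s ∈ {2, 6}, s ≤ k}:
k:     0  1  2  3  4  5  6  7  8
g(k):  0  0  1  1  0  0  1  1  0
So g(8) = 0.
Build the Grundy sequence for pile B with g(k) = mex{g(k−s) : s ∈ {3, 7}, s ≤ k}:
g(0) = mex{} = 0
g(1) = mex{} = 0
g(2) = mex{} = 0
g(3) = mex{0} = 1
g(4) = mex{0} = 1
g(5) = mex{0} = 1
g(6) = mex{1} = 0
g(7) = mex{0,1} = 2
g(8) = mex{0,1} = 2
So g(8) = 2.
By the Sprague-Grundy theorem, the Grundy value of a sum of independent games is the XOR of the component values.
Combined value = 0 ⊕ 2 = 2.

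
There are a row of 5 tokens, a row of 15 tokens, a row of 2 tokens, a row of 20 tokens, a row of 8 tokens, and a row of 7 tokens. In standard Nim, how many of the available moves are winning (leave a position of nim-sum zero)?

1

Nim-sum: 5 XOR 15 XOR 2 XOR 20 XOR 8 XOR 7 = 19.
The overall nim-sum is X = 19. A row of size p has a winning move iff p XOR X < p (reduce it to p XOR X).
  5: 5 XOR 19 = 22 ≥ 5 — no move.
  15: 15 XOR 19 = 28 ≥ 15 — no move.
  2: 2 XOR 19 = 17 ≥ 2 — no move.
  20: 20 XOR 19 = 7 < 20 — winning move (to 7).
  8: 8 XOR 19 = 27 ≥ 8 — no move.
  7: 7 XOR 19 = 20 ≥ 7 — no move.
That gives 1 winning move.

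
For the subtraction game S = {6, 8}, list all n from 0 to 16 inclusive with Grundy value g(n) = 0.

0, 1, 2, 3, 4, 5, 14, 15, 16

Build the Grundy sequence with g(k) = mex{g(k−s) : s ∈ {6, 8}, s ≤ k}:
k:     0  1  2  3  4  5  6  7  8  9 10 11 12 13 14 15 16
g(k):  0  0  0  0  0  0  1  1  1  1  1  1  2  2  0  0  0
The P-positions (g = 0) in 0..16 are 0, 1, 2, 3, 4, 5, 14, 15, 16.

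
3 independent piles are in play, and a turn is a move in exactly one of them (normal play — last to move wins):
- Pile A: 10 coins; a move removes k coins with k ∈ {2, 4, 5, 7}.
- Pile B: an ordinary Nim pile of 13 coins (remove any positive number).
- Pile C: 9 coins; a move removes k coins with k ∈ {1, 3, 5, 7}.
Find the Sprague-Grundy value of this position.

12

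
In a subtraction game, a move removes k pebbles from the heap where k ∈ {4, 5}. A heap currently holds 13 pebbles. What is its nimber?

1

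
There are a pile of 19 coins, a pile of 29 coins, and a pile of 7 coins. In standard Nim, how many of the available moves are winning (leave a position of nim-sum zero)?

1

In binary:
  10011  (19)
  11101  (29)
  00111  (7)
  -----
  01001  (9)
The overall nim-sum is X = 9. A pile of size p has a winning move iff p XOR X < p (reduce it to p XOR X).
  19: 19 XOR 9 = 26 ≥ 19 — no move.
  29: 29 XOR 9 = 20 < 29 — winning move (to 20).
  7: 7 XOR 9 = 14 ≥ 7 — no move.
That gives 1 winning move.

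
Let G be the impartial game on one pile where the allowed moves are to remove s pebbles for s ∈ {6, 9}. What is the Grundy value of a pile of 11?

Compute g(0), g(1), … for moves {6, 9}:
g(0) = mex{} = 0
g(1) = mex{} = 0
g(2) = mex{} = 0
g(3) = mex{} = 0
g(4) = mex{} = 0
g(5) = mex{} = 0
g(6) = mex{0} = 1
g(7) = mex{0} = 1
g(8) = mex{0} = 1
g(9) = mex{0} = 1
g(10) = mex{0} = 1
g(11) = mex{0} = 1
So g(11) = 1.

1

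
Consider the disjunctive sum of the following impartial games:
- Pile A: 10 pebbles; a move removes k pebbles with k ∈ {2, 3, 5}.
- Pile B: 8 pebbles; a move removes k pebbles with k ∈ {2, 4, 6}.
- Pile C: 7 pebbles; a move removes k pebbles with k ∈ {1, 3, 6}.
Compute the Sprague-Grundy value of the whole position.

For pile A, compute g(0), g(1), … with moves {2, 3, 5}:
k:     0  1  2  3  4  5  6  7  8  9 10
g(k):  0  0  1  1  2  2  3  0  0  1  1
So g(10) = 1.
Grundy values for pile B (subtraction set {2, 4, 6}):
k:     0  1  2  3  4  5  6  7  8
g(k):  0  0  1  1  2  2  3  3  0
So g(8) = 0.
For pile C, compute g(0), g(1), … with moves {1, 3, 6}:
g(0) = mex{} = 0
g(1) = mex{0} = 1
g(2) = mex{1} = 0
g(3) = mex{0} = 1
g(4) = mex{1} = 0
g(5) = mex{0} = 1
g(6) = mex{0,1} = 2
g(7) = mex{0,1,2} = 3
So g(7) = 3.
The value of a disjunctive sum is the nim-sum of the parts.
Combined value = 1 ⊕ 0 ⊕ 3 = 2.

2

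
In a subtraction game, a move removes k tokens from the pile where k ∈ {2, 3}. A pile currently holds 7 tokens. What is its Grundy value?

1

Grundy values for subtraction set {2, 3}:
g(0) = mex{} = 0
g(1) = mex{} = 0
g(2) = mex{0} = 1
g(3) = mex{0} = 1
g(4) = mex{0,1} = 2
g(5) = mex{1} = 0
g(6) = mex{1,2} = 0
g(7) = mex{0,2} = 1
So g(7) = 1.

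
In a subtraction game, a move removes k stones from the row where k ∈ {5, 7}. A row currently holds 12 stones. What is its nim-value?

Grundy values for subtraction set {5, 7}:
g(0) = mex{} = 0
g(1) = mex{} = 0
g(2) = mex{} = 0
g(3) = mex{} = 0
g(4) = mex{} = 0
g(5) = mex{0} = 1
g(6) = mex{0} = 1
g(7) = mex{0} = 1
g(8) = mex{0} = 1
g(9) = mex{0} = 1
g(10) = mex{0,1} = 2
g(11) = mex{0,1} = 2
g(12) = mex{1} = 0
So g(12) = 0.

0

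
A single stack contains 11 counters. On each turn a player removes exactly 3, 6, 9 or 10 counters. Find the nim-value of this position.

3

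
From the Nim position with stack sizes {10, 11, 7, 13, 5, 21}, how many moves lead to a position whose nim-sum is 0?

1

Nim-sum: 10 XOR 11 XOR 7 XOR 13 XOR 5 XOR 21 = 27.
The overall nim-sum is X = 27. A stack of size p has a winning move iff p XOR X < p (reduce it to p XOR X).
  10: 10 XOR 27 = 17 ≥ 10 — no move.
  11: 11 XOR 27 = 16 ≥ 11 — no move.
  7: 7 XOR 27 = 28 ≥ 7 — no move.
  13: 13 XOR 27 = 22 ≥ 13 — no move.
  5: 5 XOR 27 = 30 ≥ 5 — no move.
  21: 21 XOR 27 = 14 < 21 — winning move (to 14).
That gives 1 winning move.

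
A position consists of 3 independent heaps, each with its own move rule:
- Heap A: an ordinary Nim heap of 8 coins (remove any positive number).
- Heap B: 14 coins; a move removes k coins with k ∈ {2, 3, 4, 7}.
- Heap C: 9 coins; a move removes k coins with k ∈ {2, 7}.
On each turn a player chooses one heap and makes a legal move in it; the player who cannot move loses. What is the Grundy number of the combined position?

Heap A is a plain Nim heap of size 8, so its Grundy value is 8.
Build the Grundy sequence for heap B with g(k) = mex{g(k−s) : s ∈ {2, 3, 4, 7}, s ≤ k}:
k:     0  1  2  3  4  5  6  7  8  9 10 11 12 13 14
g(k):  0  0  1  1  2  2  0  3  1  4  2  0  0  1  1
So g(14) = 1.
Grundy values for heap C (subtraction set {2, 7}):
k:     0  1  2  3  4  5  6  7  8  9
g(k):  0  0  1  1  0  0  1  1  2  0
So g(9) = 0.
By the Sprague-Grundy theorem, the Grundy value of a sum of independent games is the XOR of the component values.
Combined value = 8 ⊕ 1 ⊕ 0 = 9.

9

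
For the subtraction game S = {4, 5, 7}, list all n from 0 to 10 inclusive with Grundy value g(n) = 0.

0, 1, 2, 3

Grundy values for subtraction set {4, 5, 7}:
k:     0  1  2  3  4  5  6  7  8  9 10
g(k):  0  0  0  0  1  1  1  1  2  2  2
The P-positions (g = 0) in 0..10 are 0, 1, 2, 3.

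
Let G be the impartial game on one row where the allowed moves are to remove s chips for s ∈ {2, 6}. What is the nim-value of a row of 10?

Compute g(0), g(1), … for moves {2, 6}:
g(0) = mex{} = 0
g(1) = mex{} = 0
g(2) = mex{0} = 1
g(3) = mex{0} = 1
g(4) = mex{1} = 0
g(5) = mex{1} = 0
g(6) = mex{0} = 1
g(7) = mex{0} = 1
g(8) = mex{1} = 0
g(9) = mex{1} = 0
g(10) = mex{0} = 1
So g(10) = 1.

1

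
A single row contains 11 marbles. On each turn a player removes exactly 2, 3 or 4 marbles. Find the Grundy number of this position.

2

Compute g(0), g(1), … for moves {2, 3, 4}:
g(0) = mex{} = 0
g(1) = mex{} = 0
g(2) = mex{0} = 1
g(3) = mex{0} = 1
g(4) = mex{0,1} = 2
g(5) = mex{0,1} = 2
g(6) = mex{1,2} = 0
g(7) = mex{1,2} = 0
g(8) = mex{0,2} = 1
g(9) = mex{0,2} = 1
g(10) = mex{0,1} = 2
g(11) = mex{0,1} = 2
So g(11) = 2.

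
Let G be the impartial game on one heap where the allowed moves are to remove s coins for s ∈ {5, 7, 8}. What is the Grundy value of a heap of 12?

2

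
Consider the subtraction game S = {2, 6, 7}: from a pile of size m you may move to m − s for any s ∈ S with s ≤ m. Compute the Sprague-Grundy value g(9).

0

Compute g(0), g(1), … for moves {2, 6, 7}:
k:     0  1  2  3  4  5  6  7  8  9
g(k):  0  0  1  1  0  0  1  1  2  0
So g(9) = 0.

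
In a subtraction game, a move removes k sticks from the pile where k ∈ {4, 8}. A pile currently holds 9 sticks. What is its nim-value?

2

Build the Grundy sequence with g(k) = mex{g(k−s) : s ∈ {4, 8}, s ≤ k}:
k:     0  1  2  3  4  5  6  7  8  9
g(k):  0  0  0  0  1  1  1  1  2  2
So g(9) = 2.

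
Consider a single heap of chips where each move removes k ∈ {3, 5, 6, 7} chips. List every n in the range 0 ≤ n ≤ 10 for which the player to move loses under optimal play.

Grundy values for subtraction set {3, 5, 6, 7}:
k:     0  1  2  3  4  5  6  7  8  9 10
g(k):  0  0  0  1  1  1  2  2  2  3  0
The P-positions (g = 0) in 0..10 are 0, 1, 2, 10.

0, 1, 2, 10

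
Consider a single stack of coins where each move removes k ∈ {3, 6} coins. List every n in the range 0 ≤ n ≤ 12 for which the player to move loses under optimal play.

Build the Grundy sequence with g(k) = mex{g(k−s) : s ∈ {3, 6}, s ≤ k}:
g(0) = mex{} = 0
g(1) = mex{} = 0
g(2) = mex{} = 0
g(3) = mex{0} = 1
g(4) = mex{0} = 1
g(5) = mex{0} = 1
g(6) = mex{0,1} = 2
g(7) = mex{0,1} = 2
g(8) = mex{0,1} = 2
g(9) = mex{1,2} = 0
g(10) = mex{1,2} = 0
g(11) = mex{1,2} = 0
g(12) = mex{0,2} = 1
The P-positions (g = 0) in 0..12 are 0, 1, 2, 9, 10, 11.

0, 1, 2, 9, 10, 11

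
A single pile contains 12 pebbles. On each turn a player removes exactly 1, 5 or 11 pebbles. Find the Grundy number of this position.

Grundy values for subtraction set {1, 5, 11}:
g(0) = mex{} = 0
g(1) = mex{0} = 1
g(2) = mex{1} = 0
g(3) = mex{0} = 1
g(4) = mex{1} = 0
g(5) = mex{0} = 1
g(6) = mex{1} = 0
g(7) = mex{0} = 1
g(8) = mex{1} = 0
g(9) = mex{0} = 1
g(10) = mex{1} = 0
g(11) = mex{0} = 1
g(12) = mex{1} = 0
So g(12) = 0.

0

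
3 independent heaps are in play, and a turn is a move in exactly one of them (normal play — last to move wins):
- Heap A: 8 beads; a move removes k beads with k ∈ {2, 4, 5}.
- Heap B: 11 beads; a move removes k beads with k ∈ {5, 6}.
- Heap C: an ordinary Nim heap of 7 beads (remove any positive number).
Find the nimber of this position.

7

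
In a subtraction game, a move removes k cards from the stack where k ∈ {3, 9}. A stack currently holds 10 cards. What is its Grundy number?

1

Build the Grundy sequence with g(k) = mex{g(k−s) : s ∈ {3, 9}, s ≤ k}:
g(0) = mex{} = 0
g(1) = mex{} = 0
g(2) = mex{} = 0
g(3) = mex{0} = 1
g(4) = mex{0} = 1
g(5) = mex{0} = 1
g(6) = mex{1} = 0
g(7) = mex{1} = 0
g(8) = mex{1} = 0
g(9) = mex{0} = 1
g(10) = mex{0} = 1
So g(10) = 1.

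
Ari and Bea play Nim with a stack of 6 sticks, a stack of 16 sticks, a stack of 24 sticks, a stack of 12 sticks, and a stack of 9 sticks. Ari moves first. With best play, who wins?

Compute the nim-sum pairwise:
6 ^ 16 = 22
22 ^ 24 = 14
14 ^ 12 = 2
2 ^ 9 = 11
The nim-sum is 11 ≠ 0, so this is an N-position: the player to move can win; Ari has a winning move.

Ari wins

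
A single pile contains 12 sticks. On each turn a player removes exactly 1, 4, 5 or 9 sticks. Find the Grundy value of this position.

2

Grundy values for subtraction set {1, 4, 5, 9}:
k:     0  1  2  3  4  5  6  7  8  9 10 11 12
g(k):  0  1  0  1  2  3  2  3  0  1  0  1  2
So g(12) = 2.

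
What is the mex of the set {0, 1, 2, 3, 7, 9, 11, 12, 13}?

The values 0, 1, 2, 3 are all present; 4 is the first non-negative integer missing from the set.

4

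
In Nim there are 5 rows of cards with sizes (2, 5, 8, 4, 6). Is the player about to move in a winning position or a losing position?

Winning position

Nim-sum: 2 ^ 5 ^ 8 ^ 4 ^ 6 = 13.
The nim-sum is 13 ≠ 0, so this is an N-position: the player to move can win.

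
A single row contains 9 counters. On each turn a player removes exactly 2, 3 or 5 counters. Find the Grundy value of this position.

1

Compute g(0), g(1), … for moves {2, 3, 5}:
k:     0  1  2  3  4  5  6  7  8  9
g(k):  0  0  1  1  2  2  3  0  0  1
So g(9) = 1.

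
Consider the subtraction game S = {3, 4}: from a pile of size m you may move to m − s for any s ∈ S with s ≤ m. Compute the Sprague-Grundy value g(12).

1

Grundy values for subtraction set {3, 4}:
g(0) = mex{} = 0
g(1) = mex{} = 0
g(2) = mex{} = 0
g(3) = mex{0} = 1
g(4) = mex{0} = 1
g(5) = mex{0} = 1
g(6) = mex{0,1} = 2
g(7) = mex{1} = 0
g(8) = mex{1} = 0
g(9) = mex{1,2} = 0
g(10) = mex{0,2} = 1
g(11) = mex{0} = 1
g(12) = mex{0} = 1
So g(12) = 1.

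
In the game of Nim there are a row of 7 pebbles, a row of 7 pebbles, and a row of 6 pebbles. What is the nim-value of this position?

6

Compute the nim-sum pairwise:
7 ⊕ 7 = 0
0 ⊕ 6 = 6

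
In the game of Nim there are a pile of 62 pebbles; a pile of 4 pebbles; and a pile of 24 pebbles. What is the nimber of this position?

Nim-sum: 62 XOR 4 XOR 24 = 34.

34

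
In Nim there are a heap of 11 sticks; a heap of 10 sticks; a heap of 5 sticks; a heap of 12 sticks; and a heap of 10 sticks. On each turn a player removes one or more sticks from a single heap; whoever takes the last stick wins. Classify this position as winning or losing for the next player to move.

Winning position

Bitwise XOR of the heap sizes:
  1011  (11)
  1010  (10)
  0101  (5)
  1100  (12)
  1010  (10)
  ----
  0010  (2)
The nim-sum is 2 ≠ 0, so this is an N-position: the player to move can win.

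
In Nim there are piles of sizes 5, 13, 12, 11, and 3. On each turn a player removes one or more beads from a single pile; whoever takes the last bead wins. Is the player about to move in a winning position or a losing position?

Winning position

Bitwise XOR of the heap sizes:
  0101  (5)
  1101  (13)
  1100  (12)
  1011  (11)
  0011  (3)
  ----
  1100  (12)
The nim-sum is 12 ≠ 0, so this is an N-position: the player to move can win.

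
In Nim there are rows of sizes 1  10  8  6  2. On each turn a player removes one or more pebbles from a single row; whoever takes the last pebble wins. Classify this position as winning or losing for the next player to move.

Winning position

In binary:
  0001  (1)
  1010  (10)
  1000  (8)
  0110  (6)
  0010  (2)
  ----
  0111  (7)
The nim-sum is 7 ≠ 0, so this is an N-position: the player to move can win.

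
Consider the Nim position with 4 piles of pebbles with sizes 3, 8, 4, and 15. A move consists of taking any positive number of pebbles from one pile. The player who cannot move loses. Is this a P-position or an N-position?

Compute the nim-sum pairwise:
3 ⊕ 8 = 11
11 ⊕ 4 = 15
15 ⊕ 15 = 0
The nim-sum is 0, so this is a P-position: the player to move is in a losing position under optimal play.

P-position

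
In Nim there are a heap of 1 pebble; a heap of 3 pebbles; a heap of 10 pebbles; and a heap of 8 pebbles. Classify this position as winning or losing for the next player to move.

Compute the nim-sum pairwise:
1 ^ 3 = 2
2 ^ 10 = 8
8 ^ 8 = 0
The nim-sum is 0, so this is a P-position: the player to move is in a losing position under optimal play.

Losing position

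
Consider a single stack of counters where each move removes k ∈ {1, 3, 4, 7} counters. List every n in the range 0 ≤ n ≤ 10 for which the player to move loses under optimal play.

0, 2, 8, 10

Compute g(0), g(1), … for moves {1, 3, 4, 7}:
g(0) = mex{} = 0
g(1) = mex{0} = 1
g(2) = mex{1} = 0
g(3) = mex{0} = 1
g(4) = mex{0,1} = 2
g(5) = mex{0,1,2} = 3
g(6) = mex{0,1,3} = 2
g(7) = mex{0,1,2} = 3
g(8) = mex{1,2,3} = 0
g(9) = mex{0,2,3} = 1
g(10) = mex{1,2,3} = 0
The P-positions (g = 0) in 0..10 are 0, 2, 8, 10.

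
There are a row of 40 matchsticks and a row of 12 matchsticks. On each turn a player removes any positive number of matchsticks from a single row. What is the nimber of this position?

36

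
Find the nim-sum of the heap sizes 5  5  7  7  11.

Compute the nim-sum pairwise:
5 ^ 5 = 0
0 ^ 7 = 7
7 ^ 7 = 0
0 ^ 11 = 11

11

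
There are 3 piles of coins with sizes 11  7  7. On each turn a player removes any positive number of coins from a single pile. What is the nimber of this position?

11

Compute the nim-sum pairwise:
11 ⊕ 7 = 12
12 ⊕ 7 = 11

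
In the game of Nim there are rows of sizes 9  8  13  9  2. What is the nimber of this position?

Nim-sum: 9 ⊕ 8 ⊕ 13 ⊕ 9 ⊕ 2 = 7.

7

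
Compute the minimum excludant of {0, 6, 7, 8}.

1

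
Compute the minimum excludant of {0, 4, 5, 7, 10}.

1

0 is in the set but 1 is not, so the mex is 1.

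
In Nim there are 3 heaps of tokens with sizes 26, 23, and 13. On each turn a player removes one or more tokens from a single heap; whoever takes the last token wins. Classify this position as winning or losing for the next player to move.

Compute the nim-sum pairwise:
26 ^ 23 = 13
13 ^ 13 = 0
The nim-sum is 0, so this is a P-position: the player to move is in a losing position under optimal play.

Losing position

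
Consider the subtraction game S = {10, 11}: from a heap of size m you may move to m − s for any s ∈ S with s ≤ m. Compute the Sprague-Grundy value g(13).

Compute g(0), g(1), … for moves {10, 11}:
g(0) = mex{} = 0
g(1) = mex{} = 0
g(2) = mex{} = 0
g(3) = mex{} = 0
g(4) = mex{} = 0
g(5) = mex{} = 0
g(6) = mex{} = 0
g(7) = mex{} = 0
g(8) = mex{} = 0
g(9) = mex{} = 0
g(10) = mex{0} = 1
g(11) = mex{0} = 1
g(12) = mex{0} = 1
g(13) = mex{0} = 1
So g(13) = 1.

1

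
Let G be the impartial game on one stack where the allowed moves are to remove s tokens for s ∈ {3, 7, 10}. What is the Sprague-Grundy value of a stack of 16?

3

Compute g(0), g(1), … for moves {3, 7, 10}:
k:     0  1  2  3  4  5  6  7  8  9 10 11 12 13 14 15 16
g(k):  0  0  0  1  1  1  0  2  2  1  3  3  2  2  0  0  3
So g(16) = 3.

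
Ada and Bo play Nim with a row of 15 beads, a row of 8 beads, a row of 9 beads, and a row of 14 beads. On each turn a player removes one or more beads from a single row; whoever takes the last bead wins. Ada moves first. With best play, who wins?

Bo wins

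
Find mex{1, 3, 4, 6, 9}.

0

0 is not in the set, so the mex is 0.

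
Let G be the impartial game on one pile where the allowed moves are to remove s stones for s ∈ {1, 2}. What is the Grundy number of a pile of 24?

0

Compute g(0), g(1), … for moves {1, 2}:
k:     0  1  2  3  4  5  6  7  8  9 10 11 12 13 14 15 16 17 18 19 20 21 22 23 24
g(k):  0  1  2  0  1  2  0  1  2  0  1  2  0  1  2  0  1  2  0  1  2  0  1  2  0
So g(24) = 0.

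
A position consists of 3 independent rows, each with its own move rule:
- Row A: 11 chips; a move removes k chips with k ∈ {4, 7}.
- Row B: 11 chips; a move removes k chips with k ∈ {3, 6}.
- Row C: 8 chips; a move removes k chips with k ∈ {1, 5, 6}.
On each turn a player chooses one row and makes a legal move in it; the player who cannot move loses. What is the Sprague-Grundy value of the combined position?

Build the Grundy sequence for row A with g(k) = mex{g(k−s) : s ∈ {4, 7}, s ≤ k}:
k:     0  1  2  3  4  5  6  7  8  9 10 11
g(k):  0  0  0  0  1  1  1  1  2  2  2  0
So g(11) = 0.
Build the Grundy sequence for row B with g(k) = mex{g(k−s) : s ∈ {3, 6}, s ≤ k}:
g(0) = mex{} = 0
g(1) = mex{} = 0
g(2) = mex{} = 0
g(3) = mex{0} = 1
g(4) = mex{0} = 1
g(5) = mex{0} = 1
g(6) = mex{0,1} = 2
g(7) = mex{0,1} = 2
g(8) = mex{0,1} = 2
g(9) = mex{1,2} = 0
g(10) = mex{1,2} = 0
g(11) = mex{1,2} = 0
So g(11) = 0.
Grundy values for row C (subtraction set {1, 5, 6}):
k:     0  1  2  3  4  5  6  7  8
g(k):  0  1  0  1  0  1  2  3  2
So g(8) = 2.
The value of a disjunctive sum is the nim-sum of the parts.
Combined value = 0 XOR 0 XOR 2 = 2.

2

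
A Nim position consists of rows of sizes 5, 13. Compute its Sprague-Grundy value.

8

Write each in binary and XOR column by column:
  0101  (5)
  1101  (13)
  ----
  1000  (8)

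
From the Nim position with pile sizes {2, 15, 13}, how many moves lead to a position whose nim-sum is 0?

0

Bitwise XOR of the heap sizes:
  0010  (2)
  1111  (15)
  1101  (13)
  ----
  0000  (0)
The nim-sum is already 0, so every move leaves a nonzero nim-sum — there are no winning moves.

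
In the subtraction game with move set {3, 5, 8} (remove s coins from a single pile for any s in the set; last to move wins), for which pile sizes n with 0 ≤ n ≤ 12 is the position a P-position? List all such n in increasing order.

0, 1, 2, 11, 12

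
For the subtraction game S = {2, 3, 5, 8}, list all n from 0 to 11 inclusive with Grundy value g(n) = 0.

0, 1, 7, 11

Build the Grundy sequence with g(k) = mex{g(k−s) : s ∈ {2, 3, 5, 8}, s ≤ k}:
k:     0  1  2  3  4  5  6  7  8  9 10 11
g(k):  0  0  1  1  2  2  3  0  4  1  3  0
The P-positions (g = 0) in 0..11 are 0, 1, 7, 11.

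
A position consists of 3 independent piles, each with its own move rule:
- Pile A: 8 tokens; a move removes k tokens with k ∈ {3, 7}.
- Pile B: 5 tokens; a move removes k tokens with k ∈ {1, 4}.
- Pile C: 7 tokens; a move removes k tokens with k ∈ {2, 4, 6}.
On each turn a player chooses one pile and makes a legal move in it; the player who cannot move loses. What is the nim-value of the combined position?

Build the Grundy sequence for pile A with g(k) = mex{g(k−s) : s ∈ {3, 7}, s ≤ k}:
k:     0  1  2  3  4  5  6  7  8
g(k):  0  0  0  1  1  1  0  2  2
So g(8) = 2.
For pile B, compute g(0), g(1), … with moves {1, 4}:
g(0) = mex{} = 0
g(1) = mex{0} = 1
g(2) = mex{1} = 0
g(3) = mex{0} = 1
g(4) = mex{0,1} = 2
g(5) = mex{1,2} = 0
So g(5) = 0.
Build the Grundy sequence for pile C with g(k) = mex{g(k−s) : s ∈ {2, 4, 6}, s ≤ k}:
g(0) = mex{} = 0
g(1) = mex{} = 0
g(2) = mex{0} = 1
g(3) = mex{0} = 1
g(4) = mex{0,1} = 2
g(5) = mex{0,1} = 2
g(6) = mex{0,1,2} = 3
g(7) = mex{0,1,2} = 3
So g(7) = 3.
By the Sprague-Grundy theorem, the Grundy value of a sum of independent games is the XOR of the component values.
Combined value = 2 XOR 0 XOR 3 = 1.

1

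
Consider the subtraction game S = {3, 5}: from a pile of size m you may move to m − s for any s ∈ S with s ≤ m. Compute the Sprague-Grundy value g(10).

Compute g(0), g(1), … for moves {3, 5}:
g(0) = mex{} = 0
g(1) = mex{} = 0
g(2) = mex{} = 0
g(3) = mex{0} = 1
g(4) = mex{0} = 1
g(5) = mex{0} = 1
g(6) = mex{0,1} = 2
g(7) = mex{0,1} = 2
g(8) = mex{1} = 0
g(9) = mex{1,2} = 0
g(10) = mex{1,2} = 0
So g(10) = 0.

0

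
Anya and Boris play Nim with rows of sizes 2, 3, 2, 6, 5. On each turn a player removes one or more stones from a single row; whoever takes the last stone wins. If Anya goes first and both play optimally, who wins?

Boris wins

Write each in binary and XOR column by column:
  010  (2)
  011  (3)
  010  (2)
  110  (6)
  101  (5)
  ---
  000  (0)
The nim-sum is 0, so this is a P-position: the player to move is in a losing position under optimal play; Anya is about to move from it and so loses — Boris wins.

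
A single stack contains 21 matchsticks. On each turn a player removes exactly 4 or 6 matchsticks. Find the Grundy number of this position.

Build the Grundy sequence with g(k) = mex{g(k−s) : s ∈ {4, 6}, s ≤ k}:
k:     0  1  2  3  4  5  6  7  8  9 10 11 12 13 14 15 16 17 18 19 20 21
g(k):  0  0  0  0  1  1  1  1  2  2  0  0  0  0  1  1  1  1  2  2  0  0
So g(21) = 0.

0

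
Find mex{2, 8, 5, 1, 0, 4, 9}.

3

The values 0, 1, 2 are all present; 3 is the first non-negative integer missing from the set.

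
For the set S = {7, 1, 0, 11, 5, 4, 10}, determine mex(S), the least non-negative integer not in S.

The values 0, 1 are all present; 2 is the first non-negative integer missing from the set.

2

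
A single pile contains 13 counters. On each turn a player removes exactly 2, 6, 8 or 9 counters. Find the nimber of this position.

Build the Grundy sequence with g(k) = mex{g(k−s) : s ∈ {2, 6, 8, 9}, s ≤ k}:
g(0) = mex{} = 0
g(1) = mex{} = 0
g(2) = mex{0} = 1
g(3) = mex{0} = 1
g(4) = mex{1} = 0
g(5) = mex{1} = 0
g(6) = mex{0} = 1
g(7) = mex{0} = 1
g(8) = mex{0,1} = 2
g(9) = mex{0,1} = 2
g(10) = mex{0,1,2} = 3
g(11) = mex{0,1,2} = 3
g(12) = mex{0,1,3} = 2
g(13) = mex{0,1,3} = 2
So g(13) = 2.

2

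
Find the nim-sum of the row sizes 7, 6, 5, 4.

Nim-sum: 7 ⊕ 6 ⊕ 5 ⊕ 4 = 0.

0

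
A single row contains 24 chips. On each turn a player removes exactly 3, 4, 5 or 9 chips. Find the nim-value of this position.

Build the Grundy sequence with g(k) = mex{g(k−s) : s ∈ {3, 4, 5, 9}, s ≤ k}:
k:     0  1  2  3  4  5  6  7  8  9 10 11 12 13 14 15 16 17 18 19 20 21 22 23 24
g(k):  0  0  0  1  1  1  2  2  0  3  3  1  4  2  0  0  0  1  1  1  2  2  0  3  3
So g(24) = 3.

3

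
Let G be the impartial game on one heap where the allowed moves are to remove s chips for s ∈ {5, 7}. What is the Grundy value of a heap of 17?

1

Grundy values for subtraction set {5, 7}:
k:     0  1  2  3  4  5  6  7  8  9 10 11 12 13 14 15 16 17
g(k):  0  0  0  0  0  1  1  1  1  1  2  2  0  0  0  0  0  1
So g(17) = 1.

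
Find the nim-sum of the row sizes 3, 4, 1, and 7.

Nim-sum: 3 ⊕ 4 ⊕ 1 ⊕ 7 = 1.

1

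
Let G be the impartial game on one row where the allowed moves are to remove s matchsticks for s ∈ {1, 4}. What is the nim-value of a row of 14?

2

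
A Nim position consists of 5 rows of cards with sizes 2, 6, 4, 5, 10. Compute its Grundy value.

15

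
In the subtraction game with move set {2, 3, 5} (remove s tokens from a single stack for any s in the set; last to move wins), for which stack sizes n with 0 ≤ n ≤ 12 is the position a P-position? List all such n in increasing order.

0, 1, 7, 8

Grundy values for subtraction set {2, 3, 5}:
k:     0  1  2  3  4  5  6  7  8  9 10 11 12
g(k):  0  0  1  1  2  2  3  0  0  1  1  2  2
The P-positions (g = 0) in 0..12 are 0, 1, 7, 8.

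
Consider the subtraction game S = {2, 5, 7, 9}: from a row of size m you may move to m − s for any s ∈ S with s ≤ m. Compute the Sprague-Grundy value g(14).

Grundy values for subtraction set {2, 5, 7, 9}:
g(0) = mex{} = 0
g(1) = mex{} = 0
g(2) = mex{0} = 1
g(3) = mex{0} = 1
g(4) = mex{1} = 0
g(5) = mex{0,1} = 2
g(6) = mex{0} = 1
g(7) = mex{0,1,2} = 3
g(8) = mex{0,1} = 2
g(9) = mex{0,1,3} = 2
g(10) = mex{0,1,2} = 3
g(11) = mex{0,1,2} = 3
g(12) = mex{1,2,3} = 0
g(13) = mex{0,1,2,3} = 4
g(14) = mex{0,2,3} = 1
So g(14) = 1.

1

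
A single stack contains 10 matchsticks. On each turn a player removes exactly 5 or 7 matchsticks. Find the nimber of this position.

2

Compute g(0), g(1), … for moves {5, 7}:
k:     0  1  2  3  4  5  6  7  8  9 10
g(k):  0  0  0  0  0  1  1  1  1  1  2
So g(10) = 2.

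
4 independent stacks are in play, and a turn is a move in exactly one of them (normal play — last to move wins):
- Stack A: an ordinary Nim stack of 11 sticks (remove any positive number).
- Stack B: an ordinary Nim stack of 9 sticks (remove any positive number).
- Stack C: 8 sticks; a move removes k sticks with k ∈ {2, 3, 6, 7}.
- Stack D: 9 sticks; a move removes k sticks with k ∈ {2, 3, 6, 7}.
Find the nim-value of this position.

Stack A is a plain Nim stack of size 11, so its Grundy value is 11.
Stack B is a plain Nim stack of size 9, so its Grundy value is 9.
For stack C, compute g(0), g(1), … with moves {2, 3, 6, 7}:
k:     0  1  2  3  4  5  6  7  8
g(k):  0  0  1  1  2  0  3  1  2
So g(8) = 2.
For stack D, compute g(0), g(1), … with moves {2, 3, 6, 7}:
k:     0  1  2  3  4  5  6  7  8  9
g(k):  0  0  1  1  2  0  3  1  2  0
So g(9) = 0.
The value of a disjunctive sum is the nim-sum of the parts.
Combined value = 11 XOR 9 XOR 2 XOR 0 = 0.

0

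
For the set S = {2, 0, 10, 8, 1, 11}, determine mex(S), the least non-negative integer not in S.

The values 0, 1, 2 are all present; 3 is the first non-negative integer missing from the set.

3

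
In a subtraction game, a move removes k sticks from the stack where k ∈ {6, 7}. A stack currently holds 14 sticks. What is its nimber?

0

Compute g(0), g(1), … for moves {6, 7}:
g(0) = mex{} = 0
g(1) = mex{} = 0
g(2) = mex{} = 0
g(3) = mex{} = 0
g(4) = mex{} = 0
g(5) = mex{} = 0
g(6) = mex{0} = 1
g(7) = mex{0} = 1
g(8) = mex{0} = 1
g(9) = mex{0} = 1
g(10) = mex{0} = 1
g(11) = mex{0} = 1
g(12) = mex{0,1} = 2
g(13) = mex{1} = 0
g(14) = mex{1} = 0
So g(14) = 0.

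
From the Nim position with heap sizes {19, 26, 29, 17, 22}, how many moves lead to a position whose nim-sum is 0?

5

Compute the nim-sum pairwise:
19 XOR 26 = 9
9 XOR 29 = 20
20 XOR 17 = 5
5 XOR 22 = 19
The overall nim-sum is X = 19. A heap of size p has a winning move iff p XOR X < p (reduce it to p XOR X).
  19: 19 XOR 19 = 0 < 19 — winning move (to 0).
  26: 26 XOR 19 = 9 < 26 — winning move (to 9).
  29: 29 XOR 19 = 14 < 29 — winning move (to 14).
  17: 17 XOR 19 = 2 < 17 — winning move (to 2).
  22: 22 XOR 19 = 5 < 22 — winning move (to 5).
That gives 5 winning moves.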